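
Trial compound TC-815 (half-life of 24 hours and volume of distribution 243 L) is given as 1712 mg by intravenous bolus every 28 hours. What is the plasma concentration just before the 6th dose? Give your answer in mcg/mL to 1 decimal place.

5.6 mcg/mL

f = (1/2)^(τ/t½) = (1/2)^(28/24) ≈ 0.4454.
C₀ = D/Vd = 1712/243 ≈ 7.045 mcg/mL.
Before the 6th dose, 5 doses have been given. Superposition: Cmin = C₀·(f + f² + … + f^5).
≈ 7.045 × (0.4454 + 0.1984 + 0.0884 + 0.0394 + 0.0175) ≈ 7.045 × 0.7891 ≈ 5.559 mcg/mL.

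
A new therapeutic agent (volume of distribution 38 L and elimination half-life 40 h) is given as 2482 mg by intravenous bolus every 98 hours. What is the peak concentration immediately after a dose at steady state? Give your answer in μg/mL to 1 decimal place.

k = ln2/t½ = ln2/40 ≈ 0.017329 h⁻¹; fraction remaining f = e^(−kτ) = e^(−0.017329×98) ≈ 0.1830.
At steady state, accumulation factor R = 1/(1 − e^(−kτ)) ≈ 1.2240.
Single-dose peak C₀ = D/Vd = 2482/38 ≈ 65.316 μg/mL.
Steady-state peak Cmax,ss = C₀·R ≈ 65.316 × 1.2240 ≈ 79.947 μg/mL.

79.9 μg/mL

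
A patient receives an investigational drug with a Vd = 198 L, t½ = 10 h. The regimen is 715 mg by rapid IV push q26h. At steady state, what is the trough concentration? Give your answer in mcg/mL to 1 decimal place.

k = ln2/t½ = ln2/10 ≈ 0.069315 h⁻¹; fraction remaining f = e^(−kτ) = e^(−0.069315×26) ≈ 0.1649.
Single-dose peak C₀ = D/Vd = 715/198 ≈ 3.611 mcg/mL.
Steady-state trough Cmin,ss = C₀·f/(1−f) ≈ 3.611 × 0.1649/0.8351 ≈ 0.713 mcg/mL.

0.7 mcg/mL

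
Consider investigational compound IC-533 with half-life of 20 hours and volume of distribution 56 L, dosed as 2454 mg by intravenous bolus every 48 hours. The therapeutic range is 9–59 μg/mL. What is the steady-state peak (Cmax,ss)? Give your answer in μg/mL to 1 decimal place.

54.1 μg/mL

k = ln2/t½ = ln2/20 ≈ 0.034657 h⁻¹; fraction remaining f = e^(−kτ) = e^(−0.034657×48) ≈ 0.1895.
At steady state, accumulation factor R = 1/(1 − e^(−kτ)) ≈ 1.2338.
Single-dose peak C₀ = D/Vd = 2454/56 ≈ 43.821 μg/mL.
Steady-state peak Cmax,ss = C₀·R ≈ 43.821 × 1.2338 ≈ 54.066 μg/mL.
Peak 54.1 μg/mL vs MTC 59 μg/mL: below toxic threshold.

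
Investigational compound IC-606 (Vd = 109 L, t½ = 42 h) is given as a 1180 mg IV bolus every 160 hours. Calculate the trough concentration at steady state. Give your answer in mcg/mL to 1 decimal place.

0.8 mcg/mL

τ/t½ = 160/42 ≈ 3.8095, so fraction remaining f = (1/2)^(160/42) ≈ 0.0713.
Accumulation ratio R = 1/(1 − f) ≈ 1/0.9287 ≈ 1.0768.
Single-dose peak C₀ = D/Vd = 1180/109 ≈ 10.826 mcg/mL.
Cmax,ss = C₀/(1 − f) ≈ 10.826/0.9287 ≈ 11.657 mcg/mL.
One interval later, Cmin,ss = Cmax,ss·e^(−kτ) ≈ 11.657 × 0.0713 ≈ 0.831 mcg/mL.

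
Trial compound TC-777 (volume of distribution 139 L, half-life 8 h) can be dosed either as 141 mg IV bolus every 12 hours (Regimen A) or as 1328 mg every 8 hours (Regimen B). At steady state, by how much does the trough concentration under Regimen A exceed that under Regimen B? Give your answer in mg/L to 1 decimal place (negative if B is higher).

Regimen A: f = (1/2)^(12/8) ≈ 0.3536; Cmin,ss = (141/139)·f/(1−f) ≈ 0.555 mg/L.
Regimen B: f = (1/2)^(8/8) ≈ 0.5000; Cmin,ss = (1328/139)·f/(1−f) ≈ 9.554 mg/L.
Difference ≈ 0.555 − 9.554 ≈ -8.999 mg/L.

-9.0 mg/L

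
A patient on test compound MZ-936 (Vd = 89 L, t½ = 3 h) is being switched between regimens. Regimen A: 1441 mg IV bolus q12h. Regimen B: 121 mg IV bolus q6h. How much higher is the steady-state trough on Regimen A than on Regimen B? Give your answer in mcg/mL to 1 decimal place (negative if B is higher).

0.6 mcg/mL

Regimen A: f = (1/2)^(12/3) ≈ 0.0625; Cmin,ss = (1441/89)·f/(1−f) ≈ 1.079 mcg/mL.
Regimen B: f = (1/2)^(6/3) ≈ 0.2500; Cmin,ss = (121/89)·f/(1−f) ≈ 0.453 mcg/mL.
Difference ≈ 1.079 − 0.453 ≈ 0.626 mcg/mL.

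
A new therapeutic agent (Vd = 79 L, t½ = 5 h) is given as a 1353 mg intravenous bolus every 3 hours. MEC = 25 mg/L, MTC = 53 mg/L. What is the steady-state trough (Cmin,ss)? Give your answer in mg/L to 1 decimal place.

τ/t½ = 3/5 ≈ 0.6, so fraction remaining f = (1/2)^(3/5) ≈ 0.6598.
At steady state, accumulation factor R = 1/(1 − e^(−kτ)) ≈ 2.9394.
Each bolus raises the concentration by D/Vd = 1353/79 ≈ 17.127 mg/L.
Cmax,ss = C₀/(1 − f) ≈ 17.127/0.3402 ≈ 50.344 mg/L.
One interval later, Cmin,ss = Cmax,ss·e^(−kτ) ≈ 50.344 × 0.6598 ≈ 33.217 mg/L.
Trough 33.2 mg/L vs MEC 25 mg/L: adequate.

33.2 mg/L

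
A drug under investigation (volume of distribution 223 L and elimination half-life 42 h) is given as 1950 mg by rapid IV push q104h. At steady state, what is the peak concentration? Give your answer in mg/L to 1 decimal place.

10.7 mg/L

Over one 104-h interval, 104/42 ≈ 2.4762 half-lives elapse, leaving f ≈ 0.1797 of each dose.
At steady state, accumulation factor R = 1/(1 − e^(−kτ)) ≈ 1.2191.
Single-dose peak C₀ = D/Vd = 1950/223 ≈ 8.744 mg/L.
Steady-state peak Cmax,ss = C₀·R ≈ 8.744 × 1.2191 ≈ 10.660 mg/L.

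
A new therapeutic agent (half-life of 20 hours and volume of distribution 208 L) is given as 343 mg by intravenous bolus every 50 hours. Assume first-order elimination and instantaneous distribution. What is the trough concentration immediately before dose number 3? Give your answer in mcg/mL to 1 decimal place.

f = (1/2)^(τ/t½) = (1/2)^(50/20) ≈ 0.1768.
C₀ = D/Vd = 343/208 ≈ 1.649 mcg/mL.
Before the 3rd dose, 2 doses have been given. Superposition: Cmin = C₀·(f + f²).
≈ 1.649 × (0.1768 + 0.0313) ≈ 1.649 × 0.2081 ≈ 0.343 mcg/mL.

0.3 mcg/mL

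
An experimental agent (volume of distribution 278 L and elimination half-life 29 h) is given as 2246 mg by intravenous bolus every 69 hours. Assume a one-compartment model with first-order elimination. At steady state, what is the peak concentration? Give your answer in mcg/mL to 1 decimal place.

τ/t½ = 69/29 ≈ 2.3793, so fraction remaining f = (1/2)^(69/29) ≈ 0.1922.
Accumulation ratio R = 1/(1 − f) ≈ 1/0.8078 ≈ 1.2379.
Single-dose peak C₀ = D/Vd = 2246/278 ≈ 8.079 mcg/mL.
Steady-state peak Cmax,ss = C₀·R ≈ 8.079 × 1.2379 ≈ 10.001 mcg/mL.

10.0 mcg/mL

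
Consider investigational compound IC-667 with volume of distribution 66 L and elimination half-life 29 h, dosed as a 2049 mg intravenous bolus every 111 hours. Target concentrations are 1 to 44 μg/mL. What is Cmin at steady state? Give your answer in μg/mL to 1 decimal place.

2.4 μg/mL

k = ln2/t½ = ln2/29 ≈ 0.023902 h⁻¹; fraction remaining f = e^(−kτ) = e^(−0.023902×111) ≈ 0.0704.
At steady state, accumulation factor R = 1/(1 − e^(−kτ)) ≈ 1.0757.
Single-dose peak C₀ = D/Vd = 2049/66 ≈ 31.045 μg/mL.
Steady-state peak Cmax,ss = C₀·R ≈ 31.045 × 1.0757 ≈ 33.395 μg/mL.
Steady-state trough Cmin,ss = Cmax,ss·f ≈ 33.395 × 0.0704 ≈ 2.351 μg/mL.
Trough 2.4 μg/mL vs MEC 1 μg/mL: adequate.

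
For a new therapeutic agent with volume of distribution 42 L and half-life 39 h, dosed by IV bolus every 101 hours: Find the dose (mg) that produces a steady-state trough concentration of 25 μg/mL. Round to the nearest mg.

5271 mg

τ/t½ = 101/39 ≈ 2.5897, so f = (1/2)^(101/39) ≈ 0.166115.
Cmin,ss = (D/Vd)·f/(1−f), so D = Cmin,ss·Vd·(1−f)/f.
D = 25 × 42 × (1−f)/f ≈ 25 × 42 × 5.01993 ≈ 5270.93 mg.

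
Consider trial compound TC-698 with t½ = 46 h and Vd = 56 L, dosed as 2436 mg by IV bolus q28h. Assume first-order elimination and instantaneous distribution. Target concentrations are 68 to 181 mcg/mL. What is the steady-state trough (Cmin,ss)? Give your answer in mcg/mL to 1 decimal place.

82.9 mcg/mL

k = ln2/t½ = ln2/46 ≈ 0.015068 h⁻¹; fraction remaining f = e^(−kτ) = e^(−0.015068×28) ≈ 0.6558.
Accumulation ratio R = 1/(1 − f) ≈ 1/0.3442 ≈ 2.9053.
Each bolus raises the concentration by D/Vd = 2436/56 ≈ 43.500 mcg/mL.
Steady-state peak Cmax,ss = C₀·R ≈ 43.500 × 2.9053 ≈ 126.381 mcg/mL.
Steady-state trough Cmin,ss = Cmax,ss·f ≈ 126.381 × 0.6558 ≈ 82.881 mcg/mL.
Trough 82.9 mcg/mL vs MEC 68 mcg/mL: adequate.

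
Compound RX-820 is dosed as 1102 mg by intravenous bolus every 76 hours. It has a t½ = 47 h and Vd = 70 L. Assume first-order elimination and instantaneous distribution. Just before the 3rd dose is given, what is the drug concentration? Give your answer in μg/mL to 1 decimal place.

f = (1/2)^(τ/t½) = (1/2)^(76/47) ≈ 0.3260.
C₀ = D/Vd = 1102/70 ≈ 15.743 μg/mL.
Before the 3rd dose, 2 doses have been given. Superposition: Cmin = C₀·(f + f²).
≈ 15.743 × (0.3260 + 0.1063) ≈ 15.743 × 0.4323 ≈ 6.806 μg/mL.

6.8 μg/mL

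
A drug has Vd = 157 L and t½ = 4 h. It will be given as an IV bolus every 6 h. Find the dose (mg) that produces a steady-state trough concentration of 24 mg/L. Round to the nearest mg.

τ/t½ = 6/4 ≈ 1.5, so f = (1/2)^(6/4) ≈ 0.353553.
Cmin,ss = (D/Vd)·f/(1−f), so D = Cmin,ss·Vd·(1−f)/f.
D = 24 × 157 × (1−f)/f ≈ 24 × 157 × 1.82843 ≈ 6889.52 mg.

6890 mg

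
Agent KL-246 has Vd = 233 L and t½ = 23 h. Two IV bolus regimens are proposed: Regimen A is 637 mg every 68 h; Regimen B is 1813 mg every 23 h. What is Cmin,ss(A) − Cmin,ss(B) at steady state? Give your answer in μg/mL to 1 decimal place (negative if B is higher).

Regimen A: f = (1/2)^(68/23) ≈ 0.1288; Cmin,ss = (637/233)·f/(1−f) ≈ 0.404 μg/mL.
Regimen B: f = (1/2)^(23/23) ≈ 0.5000; Cmin,ss = (1813/233)·f/(1−f) ≈ 7.781 μg/mL.
Difference ≈ 0.404 − 7.781 ≈ -7.377 μg/mL.

-7.4 μg/mL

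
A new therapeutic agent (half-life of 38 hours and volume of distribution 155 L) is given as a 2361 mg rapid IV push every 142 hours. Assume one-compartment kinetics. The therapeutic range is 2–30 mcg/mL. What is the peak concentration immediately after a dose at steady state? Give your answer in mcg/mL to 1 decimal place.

k = ln2/t½ = ln2/38 ≈ 0.018241 h⁻¹; fraction remaining f = e^(−kτ) = e^(−0.018241×142) ≈ 0.0750.
At steady state, accumulation factor R = 1/(1 − e^(−kτ)) ≈ 1.0811.
Single-dose peak C₀ = D/Vd = 2361/155 ≈ 15.232 mcg/mL.
Steady-state peak Cmax,ss = C₀·R ≈ 15.232 × 1.0811 ≈ 16.467 mcg/mL.
Peak 16.5 mcg/mL vs MTC 30 mcg/mL: below toxic threshold.

16.5 mcg/mL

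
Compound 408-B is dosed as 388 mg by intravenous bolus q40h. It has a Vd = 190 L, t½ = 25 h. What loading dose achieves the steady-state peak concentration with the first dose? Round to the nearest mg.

579 mg

f = (1/2)^(40/25) ≈ 0.329877; accumulation ratio R = 1/(1−f) ≈ 1.49226.
Loading dose to hit Cmax,ss on first dose: D_load = D_maint·R ≈ 388 × 1.49226 ≈ 579.00 mg.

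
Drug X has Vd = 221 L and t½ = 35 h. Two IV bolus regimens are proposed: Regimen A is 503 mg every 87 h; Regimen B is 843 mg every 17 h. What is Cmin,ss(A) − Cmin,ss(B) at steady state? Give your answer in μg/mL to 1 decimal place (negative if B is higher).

-9.0 μg/mL

Regimen A: f = (1/2)^(87/35) ≈ 0.1785; Cmin,ss = (503/221)·f/(1−f) ≈ 0.495 μg/mL.
Regimen B: f = (1/2)^(17/35) ≈ 0.7141; Cmin,ss = (843/221)·f/(1−f) ≈ 9.528 μg/mL.
Difference ≈ 0.495 − 9.528 ≈ -9.033 μg/mL.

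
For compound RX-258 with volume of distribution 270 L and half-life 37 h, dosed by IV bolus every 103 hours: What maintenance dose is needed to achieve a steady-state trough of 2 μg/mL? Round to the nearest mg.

τ/t½ = 103/37 ≈ 2.7838, so f = (1/2)^(103/37) ≈ 0.145210.
Cmin,ss = (D/Vd)·f/(1−f), so D = Cmin,ss·Vd·(1−f)/f.
D = 2 × 270 × (1−f)/f ≈ 2 × 270 × 5.88658 ≈ 3178.75 mg.

3179 mg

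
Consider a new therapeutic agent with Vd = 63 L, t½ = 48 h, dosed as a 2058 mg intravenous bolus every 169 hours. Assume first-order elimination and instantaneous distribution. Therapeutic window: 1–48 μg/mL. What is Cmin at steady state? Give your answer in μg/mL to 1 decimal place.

k = ln2/t½ = ln2/48 ≈ 0.014441 h⁻¹; fraction remaining f = e^(−kτ) = e^(−0.014441×169) ≈ 0.0871.
Accumulation ratio R = 1/(1 − f) ≈ 1/0.9129 ≈ 1.0954.
Single-dose peak C₀ = D/Vd = 2058/63 ≈ 32.667 μg/mL.
Steady-state peak Cmax,ss = C₀·R ≈ 32.667 × 1.0954 ≈ 35.783 μg/mL.
One interval later, Cmin,ss = Cmax,ss·e^(−kτ) ≈ 35.783 × 0.0871 ≈ 3.117 μg/mL.
Trough 3.1 μg/mL vs MEC 1 μg/mL: adequate.

3.1 μg/mL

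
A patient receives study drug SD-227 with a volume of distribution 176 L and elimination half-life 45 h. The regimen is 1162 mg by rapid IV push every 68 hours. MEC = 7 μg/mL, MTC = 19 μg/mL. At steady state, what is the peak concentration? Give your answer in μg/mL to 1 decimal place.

10.2 μg/mL

k = ln2/t½ = ln2/45 ≈ 0.015403 h⁻¹; fraction remaining f = e^(−kτ) = e^(−0.015403×68) ≈ 0.3508.
Accumulation ratio R = 1/(1 − f) ≈ 1/0.6492 ≈ 1.5404.
Each bolus raises the concentration by D/Vd = 1162/176 ≈ 6.602 μg/mL.
Steady-state peak Cmax,ss = C₀·R ≈ 6.602 × 1.5404 ≈ 10.170 μg/mL.
Peak 10.2 μg/mL vs MTC 19 μg/mL: below toxic threshold.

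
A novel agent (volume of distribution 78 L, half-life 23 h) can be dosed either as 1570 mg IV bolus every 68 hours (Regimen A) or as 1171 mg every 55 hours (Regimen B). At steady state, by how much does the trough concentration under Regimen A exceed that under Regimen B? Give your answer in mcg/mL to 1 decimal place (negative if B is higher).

-0.6 mcg/mL

Regimen A: f = (1/2)^(68/23) ≈ 0.1288; Cmin,ss = (1570/78)·f/(1−f) ≈ 2.976 mcg/mL.
Regimen B: f = (1/2)^(55/23) ≈ 0.1906; Cmin,ss = (1171/78)·f/(1−f) ≈ 3.535 mcg/mL.
Difference ≈ 2.976 − 3.535 ≈ -0.559 mcg/mL.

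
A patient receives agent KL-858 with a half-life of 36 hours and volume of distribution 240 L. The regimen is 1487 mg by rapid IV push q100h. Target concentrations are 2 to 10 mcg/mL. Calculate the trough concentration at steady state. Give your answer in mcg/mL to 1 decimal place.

k = ln2/t½ = ln2/36 ≈ 0.019254 h⁻¹; fraction remaining f = e^(−kτ) = e^(−0.019254×100) ≈ 0.1458.
Accumulation ratio R = 1/(1 − f) ≈ 1/0.8542 ≈ 1.1707.
Each bolus raises the concentration by D/Vd = 1487/240 ≈ 6.196 mcg/mL.
Cmax,ss = C₀/(1 − f) ≈ 6.196/0.8542 ≈ 7.254 mcg/mL.
Steady-state trough Cmin,ss = Cmax,ss·f ≈ 7.254 × 0.1458 ≈ 1.058 mcg/mL.
Trough 1.1 mcg/mL vs MEC 2 mcg/mL: subtherapeutic.

1.1 mcg/mL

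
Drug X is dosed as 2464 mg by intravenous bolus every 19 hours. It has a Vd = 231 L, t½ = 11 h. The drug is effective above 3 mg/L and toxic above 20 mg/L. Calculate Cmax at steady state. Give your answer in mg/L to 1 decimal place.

15.3 mg/L

Over one 19-h interval, 19/11 ≈ 1.7273 half-lives elapse, leaving f ≈ 0.3020 of each dose.
Accumulation ratio R = 1/(1 − f) ≈ 1/0.6980 ≈ 1.4327.
Each bolus raises the concentration by D/Vd = 2464/231 ≈ 10.667 mg/L.
Steady-state peak Cmax,ss = C₀·R ≈ 10.667 × 1.4327 ≈ 15.283 mg/L.
Peak 15.3 mg/L vs MTC 20 mg/L: below toxic threshold.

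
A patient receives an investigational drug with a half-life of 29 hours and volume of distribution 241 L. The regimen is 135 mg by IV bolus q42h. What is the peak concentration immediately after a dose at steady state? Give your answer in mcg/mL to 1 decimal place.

Over one 42-h interval, 42/29 ≈ 1.4483 half-lives elapse, leaving f ≈ 0.3665 of each dose.
Accumulation ratio R = 1/(1 − f) ≈ 1/0.6335 ≈ 1.5785.
Single-dose peak C₀ = D/Vd = 135/241 ≈ 0.560 mcg/mL.
Steady-state peak Cmax,ss = C₀·R ≈ 0.560 × 1.5785 ≈ 0.884 mcg/mL.

0.9 mcg/mL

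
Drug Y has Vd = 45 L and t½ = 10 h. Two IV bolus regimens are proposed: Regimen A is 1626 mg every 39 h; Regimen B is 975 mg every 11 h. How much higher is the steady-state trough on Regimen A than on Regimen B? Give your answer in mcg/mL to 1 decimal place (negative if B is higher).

-16.4 mcg/mL

Regimen A: f = (1/2)^(39/10) ≈ 0.0670; Cmin,ss = (1626/45)·f/(1−f) ≈ 2.595 mcg/mL.
Regimen B: f = (1/2)^(11/10) ≈ 0.4665; Cmin,ss = (975/45)·f/(1−f) ≈ 18.946 mcg/mL.
Difference ≈ 2.595 − 18.946 ≈ -16.351 mcg/mL.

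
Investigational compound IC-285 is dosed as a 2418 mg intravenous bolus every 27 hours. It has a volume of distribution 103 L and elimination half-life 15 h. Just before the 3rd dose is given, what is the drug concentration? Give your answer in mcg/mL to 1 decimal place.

8.7 mcg/mL

f = (1/2)^(τ/t½) = (1/2)^(27/15) ≈ 0.2872.
C₀ = D/Vd = 2418/103 ≈ 23.476 mcg/mL.
Before the 3rd dose, 2 doses have been given. Superposition: Cmin = C₀·(f + f²).
≈ 23.476 × (0.2872 + 0.0825) ≈ 23.476 × 0.3697 ≈ 8.679 mcg/mL.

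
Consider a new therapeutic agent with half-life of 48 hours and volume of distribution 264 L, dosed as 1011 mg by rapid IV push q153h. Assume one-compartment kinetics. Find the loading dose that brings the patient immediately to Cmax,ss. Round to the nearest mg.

1136 mg

f = (1/2)^(153/48) ≈ 0.109766; accumulation ratio R = 1/(1−f) ≈ 1.12330.
Loading dose to hit Cmax,ss on first dose: D_load = D_maint·R ≈ 1011 × 1.12330 ≈ 1135.66 mg.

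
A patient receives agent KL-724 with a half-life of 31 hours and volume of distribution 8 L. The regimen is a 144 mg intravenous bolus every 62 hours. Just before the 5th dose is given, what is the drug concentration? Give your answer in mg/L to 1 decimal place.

6.0 mg/L

f = (1/2)^(τ/t½) = (1/2)^(62/31) ≈ 0.2500.
C₀ = D/Vd = 144/8 ≈ 18.000 mg/L.
Before the 5th dose, 4 doses have been given. Superposition: Cmin = C₀·(f + f² + … + f^4).
≈ 18.000 × (0.2500 + 0.0625 + 0.0156 + 0.0039) ≈ 18.000 × 0.3320 ≈ 5.976 mg/L.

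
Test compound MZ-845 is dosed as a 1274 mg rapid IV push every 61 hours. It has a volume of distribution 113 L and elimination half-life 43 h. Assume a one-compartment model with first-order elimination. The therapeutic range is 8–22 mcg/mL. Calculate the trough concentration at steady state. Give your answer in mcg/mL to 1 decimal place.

6.7 mcg/mL

k = ln2/t½ = ln2/43 ≈ 0.016120 h⁻¹; fraction remaining f = e^(−kτ) = e^(−0.016120×61) ≈ 0.3741.
At steady state, accumulation factor R = 1/(1 − e^(−kτ)) ≈ 1.5977.
Each bolus raises the concentration by D/Vd = 1274/113 ≈ 11.274 mcg/mL.
Steady-state peak Cmax,ss = C₀·R ≈ 11.274 × 1.5977 ≈ 18.012 mcg/mL.
One interval later, Cmin,ss = Cmax,ss·e^(−kτ) ≈ 18.012 × 0.3741 ≈ 6.738 mcg/mL.
Trough 6.7 mcg/mL vs MEC 8 mcg/mL: subtherapeutic.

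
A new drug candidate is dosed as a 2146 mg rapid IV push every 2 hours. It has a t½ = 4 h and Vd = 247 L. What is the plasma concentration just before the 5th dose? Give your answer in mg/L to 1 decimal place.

15.7 mg/L

f = (1/2)^(τ/t½) = (1/2)^(2/4) ≈ 0.7071.
C₀ = D/Vd = 2146/247 ≈ 8.688 mg/L.
Before the 5th dose, 4 doses have been given. Superposition: Cmin = C₀·(f + f² + … + f^4).
≈ 8.688 × (0.7071 + 0.5000 + 0.3535 + 0.2500) ≈ 8.688 × 1.8106 ≈ 15.730 mg/L.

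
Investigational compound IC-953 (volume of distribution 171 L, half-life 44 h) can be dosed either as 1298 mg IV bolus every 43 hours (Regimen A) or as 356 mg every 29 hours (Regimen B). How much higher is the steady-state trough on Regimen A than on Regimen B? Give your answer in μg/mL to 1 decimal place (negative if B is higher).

Regimen A: f = (1/2)^(43/44) ≈ 0.5079; Cmin,ss = (1298/171)·f/(1−f) ≈ 7.834 μg/mL.
Regimen B: f = (1/2)^(29/44) ≈ 0.6333; Cmin,ss = (356/171)·f/(1−f) ≈ 3.595 μg/mL.
Difference ≈ 7.834 − 3.595 ≈ 4.239 μg/mL.

4.2 μg/mL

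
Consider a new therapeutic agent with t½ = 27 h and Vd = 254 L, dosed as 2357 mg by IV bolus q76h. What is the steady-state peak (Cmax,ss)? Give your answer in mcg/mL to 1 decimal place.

10.8 mcg/mL

Over one 76-h interval, 76/27 ≈ 2.8148 half-lives elapse, leaving f ≈ 0.1421 of each dose.
Accumulation ratio R = 1/(1 − f) ≈ 1/0.8579 ≈ 1.1656.
Single-dose peak C₀ = D/Vd = 2357/254 ≈ 9.280 mcg/mL.
Cmax,ss = C₀/(1 − f) ≈ 9.280/0.8579 ≈ 10.817 mcg/mL.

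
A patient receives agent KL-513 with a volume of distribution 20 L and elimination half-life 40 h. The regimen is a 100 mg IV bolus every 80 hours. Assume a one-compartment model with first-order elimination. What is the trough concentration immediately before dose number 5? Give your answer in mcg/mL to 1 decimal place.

f = (1/2)^(τ/t½) = (1/2)^(80/40) ≈ 0.2500.
C₀ = D/Vd = 100/20 ≈ 5.000 mcg/mL.
Before the 5th dose, 4 doses have been given. Superposition: Cmin = C₀·(f + f² + … + f^4).
≈ 5.000 × (0.2500 + 0.0625 + 0.0156 + 0.0039) ≈ 5.000 × 0.3320 ≈ 1.660 mcg/mL.

1.7 mcg/mL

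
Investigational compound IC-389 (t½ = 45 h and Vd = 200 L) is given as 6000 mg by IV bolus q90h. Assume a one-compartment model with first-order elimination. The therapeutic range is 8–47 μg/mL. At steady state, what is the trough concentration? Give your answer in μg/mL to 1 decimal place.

τ = 90 h = 2 half-lives, so f = (1/2)^2 = 0.25.
Accumulation ratio R = 1/(1 − f) = 1/0.75 = 4/3.
Single-dose peak C₀ = D/Vd = 6000/200 = 30 μg/mL.
Steady-state peak Cmax,ss = C₀·R = 30 × 4/3 ≈ 40.000 μg/mL.
Steady-state trough Cmin,ss = Cmax,ss·f ≈ 40.000 × 0.25 ≈ 10.000 μg/mL.
Trough 10.0 μg/mL vs MEC 8 μg/mL: adequate.

10.0 μg/mL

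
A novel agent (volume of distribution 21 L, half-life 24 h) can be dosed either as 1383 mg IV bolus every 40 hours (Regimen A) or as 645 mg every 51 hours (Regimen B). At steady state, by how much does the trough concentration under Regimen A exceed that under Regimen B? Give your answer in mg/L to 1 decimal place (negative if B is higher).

Regimen A: f = (1/2)^(40/24) ≈ 0.3150; Cmin,ss = (1383/21)·f/(1−f) ≈ 30.285 mg/L.
Regimen B: f = (1/2)^(51/24) ≈ 0.2293; Cmin,ss = (645/21)·f/(1−f) ≈ 9.138 mg/L.
Difference ≈ 30.285 − 9.138 ≈ 21.147 mg/L.

21.1 mg/L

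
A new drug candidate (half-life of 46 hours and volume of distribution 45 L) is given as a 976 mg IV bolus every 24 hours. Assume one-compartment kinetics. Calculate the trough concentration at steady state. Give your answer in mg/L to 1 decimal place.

Over one 24-h interval, 24/46 ≈ 0.52174 half-lives elapse, leaving f ≈ 0.6965 of each dose.
Single-dose peak C₀ = D/Vd = 976/45 ≈ 21.689 mg/L.
Steady-state trough Cmin,ss = C₀·f/(1−f) ≈ 21.689 × 0.6965/0.3035 ≈ 49.774 mg/L.

49.8 mg/L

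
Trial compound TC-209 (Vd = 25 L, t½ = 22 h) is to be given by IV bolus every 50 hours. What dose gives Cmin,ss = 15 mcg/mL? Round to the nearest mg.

τ/t½ = 50/22 ≈ 2.2727, so f = (1/2)^(50/22) ≈ 0.206938.
Cmin,ss = (D/Vd)·f/(1−f), so D = Cmin,ss·Vd·(1−f)/f.
D = 15 × 25 × (1−f)/f ≈ 15 × 25 × 3.83237 ≈ 1437.14 mg.

1437 mg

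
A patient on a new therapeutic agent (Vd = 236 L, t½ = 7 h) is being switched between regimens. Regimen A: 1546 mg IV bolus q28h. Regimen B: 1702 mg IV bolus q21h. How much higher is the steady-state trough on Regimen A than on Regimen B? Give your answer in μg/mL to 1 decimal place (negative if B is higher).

-0.6 μg/mL

Regimen A: f = (1/2)^(28/7) ≈ 0.0625; Cmin,ss = (1546/236)·f/(1−f) ≈ 0.437 μg/mL.
Regimen B: f = (1/2)^(21/7) ≈ 0.1250; Cmin,ss = (1702/236)·f/(1−f) ≈ 1.030 μg/mL.
Difference ≈ 0.437 − 1.030 ≈ -0.593 μg/mL.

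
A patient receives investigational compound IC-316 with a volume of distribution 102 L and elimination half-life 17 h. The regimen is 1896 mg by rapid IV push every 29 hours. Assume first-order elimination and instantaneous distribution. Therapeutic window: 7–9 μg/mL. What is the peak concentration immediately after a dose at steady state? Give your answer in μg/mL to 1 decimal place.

26.8 μg/mL

τ/t½ = 29/17 ≈ 1.7059, so fraction remaining f = (1/2)^(29/17) ≈ 0.3065.
Accumulation ratio R = 1/(1 − f) ≈ 1/0.6935 ≈ 1.4420.
Each bolus raises the concentration by D/Vd = 1896/102 ≈ 18.588 μg/mL.
Steady-state peak Cmax,ss = C₀·R ≈ 18.588 × 1.4420 ≈ 26.804 μg/mL.
Peak 26.8 μg/mL vs MTC 9 μg/mL: exceeds toxic threshold.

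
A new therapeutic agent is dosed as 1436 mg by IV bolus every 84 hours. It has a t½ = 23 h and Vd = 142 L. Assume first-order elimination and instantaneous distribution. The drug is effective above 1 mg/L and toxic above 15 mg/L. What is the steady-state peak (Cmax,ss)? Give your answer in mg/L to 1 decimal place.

k = ln2/t½ = ln2/23 ≈ 0.030137 h⁻¹; fraction remaining f = e^(−kτ) = e^(−0.030137×84) ≈ 0.0795.
Accumulation ratio R = 1/(1 − f) ≈ 1/0.9205 ≈ 1.0864.
Each bolus raises the concentration by D/Vd = 1436/142 ≈ 10.113 mg/L.
Steady-state peak Cmax,ss = C₀·R ≈ 10.113 × 1.0864 ≈ 10.987 mg/L.
Peak 11.0 mg/L vs MTC 15 mg/L: below toxic threshold.

11.0 mg/L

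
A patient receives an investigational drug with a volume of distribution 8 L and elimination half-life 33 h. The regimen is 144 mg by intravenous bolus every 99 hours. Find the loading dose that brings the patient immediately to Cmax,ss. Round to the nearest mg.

f = (1/2)^(99/33) ≈ 0.125000; accumulation ratio R = 1/(1−f) ≈ 1.14286.
Loading dose to hit Cmax,ss on first dose: D_load = D_maint·R ≈ 144 × 1.14286 ≈ 164.57 mg.

165 mg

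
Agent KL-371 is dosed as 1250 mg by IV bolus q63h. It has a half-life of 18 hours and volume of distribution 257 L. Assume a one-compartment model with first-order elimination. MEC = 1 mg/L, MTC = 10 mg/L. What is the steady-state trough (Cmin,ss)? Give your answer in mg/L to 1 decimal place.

τ/t½ = 63/18 ≈ 3.5, so fraction remaining f = (1/2)^(63/18) ≈ 0.0884.
At steady state, accumulation factor R = 1/(1 − e^(−kτ)) ≈ 1.0970.
Single-dose peak C₀ = D/Vd = 1250/257 ≈ 4.864 mg/L.
Cmax,ss = C₀/(1 − f) ≈ 4.864/0.9116 ≈ 5.336 mg/L.
One interval later, Cmin,ss = Cmax,ss·e^(−kτ) ≈ 5.336 × 0.0884 ≈ 0.472 mg/L.
Trough 0.5 mg/L vs MEC 1 mg/L: subtherapeutic.

0.5 mg/L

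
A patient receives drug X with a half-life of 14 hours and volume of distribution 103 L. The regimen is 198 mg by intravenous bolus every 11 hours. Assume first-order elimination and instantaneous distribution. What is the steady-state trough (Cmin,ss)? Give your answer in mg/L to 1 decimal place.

Over one 11-h interval, 11/14 ≈ 0.78571 half-lives elapse, leaving f ≈ 0.5801 of each dose.
Single-dose peak C₀ = D/Vd = 198/103 ≈ 1.922 mg/L.
Steady-state trough Cmin,ss = C₀·f/(1−f) ≈ 1.922 × 0.5801/0.4199 ≈ 2.655 mg/L.

2.7 mg/L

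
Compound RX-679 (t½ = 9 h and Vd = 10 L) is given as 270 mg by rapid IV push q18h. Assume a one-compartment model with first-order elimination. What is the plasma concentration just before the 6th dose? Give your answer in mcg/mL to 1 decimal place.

f = (1/2)^(τ/t½) = (1/2)^(18/9) ≈ 0.2500.
C₀ = D/Vd = 270/10 ≈ 27.000 mcg/mL.
Before the 6th dose, 5 doses have been given. Superposition: Cmin = C₀·(f + f² + … + f^5).
≈ 27.000 × (0.2500 + 0.0625 + 0.0156 + 0.0039 + 0.0010) ≈ 27.000 × 0.3330 ≈ 8.991 mcg/mL.

9.0 mcg/mL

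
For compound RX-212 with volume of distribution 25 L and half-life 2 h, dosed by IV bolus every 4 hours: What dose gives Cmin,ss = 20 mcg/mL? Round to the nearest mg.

τ/t½ = 4/2 ≈ 2, so f = (1/2)^(4/2) ≈ 0.250000.
Cmin,ss = (D/Vd)·f/(1−f), so D = Cmin,ss·Vd·(1−f)/f.
D = 20 × 25 × (1−f)/f ≈ 20 × 25 × 3.00000 ≈ 1500.00 mg.

1500 mg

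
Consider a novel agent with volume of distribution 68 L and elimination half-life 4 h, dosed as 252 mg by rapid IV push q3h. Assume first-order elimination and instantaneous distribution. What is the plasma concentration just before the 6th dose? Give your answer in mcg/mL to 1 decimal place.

f = (1/2)^(τ/t½) = (1/2)^(3/4) ≈ 0.5946.
C₀ = D/Vd = 252/68 ≈ 3.706 mcg/mL.
Before the 6th dose, 5 doses have been given. Superposition: Cmin = C₀·(f + f² + … + f^5).
≈ 3.706 × (0.5946 + 0.3535 + 0.2102 + 0.1250 + 0.0743) ≈ 3.706 × 1.3576 ≈ 5.031 mcg/mL.

5.0 mcg/mL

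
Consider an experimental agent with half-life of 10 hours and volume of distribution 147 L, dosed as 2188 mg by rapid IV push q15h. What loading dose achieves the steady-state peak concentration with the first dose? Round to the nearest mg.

f = (1/2)^(15/10) ≈ 0.353553; accumulation ratio R = 1/(1−f) ≈ 1.54692.
Loading dose to hit Cmax,ss on first dose: D_load = D_maint·R ≈ 2188 × 1.54692 ≈ 3384.66 mg.

3385 mg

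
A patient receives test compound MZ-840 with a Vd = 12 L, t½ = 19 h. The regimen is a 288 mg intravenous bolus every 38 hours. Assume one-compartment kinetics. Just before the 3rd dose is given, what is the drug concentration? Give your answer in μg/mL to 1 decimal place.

7.5 μg/mL

f = (1/2)^(τ/t½) = (1/2)^(38/19) ≈ 0.2500.
C₀ = D/Vd = 288/12 ≈ 24.000 μg/mL.
Before the 3rd dose, 2 doses have been given. Superposition: Cmin = C₀·(f + f²).
≈ 24.000 × (0.2500 + 0.0625) ≈ 24.000 × 0.3125 ≈ 7.500 μg/mL.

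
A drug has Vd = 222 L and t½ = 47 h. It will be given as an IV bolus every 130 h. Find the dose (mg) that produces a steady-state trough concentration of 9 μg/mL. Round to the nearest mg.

τ/t½ = 130/47 ≈ 2.766, so f = (1/2)^(130/47) ≈ 0.147016.
Cmin,ss = (D/Vd)·f/(1−f), so D = Cmin,ss·Vd·(1−f)/f.
D = 9 × 222 × (1−f)/f ≈ 9 × 222 × 5.80198 ≈ 11592.36 mg.

11592 mg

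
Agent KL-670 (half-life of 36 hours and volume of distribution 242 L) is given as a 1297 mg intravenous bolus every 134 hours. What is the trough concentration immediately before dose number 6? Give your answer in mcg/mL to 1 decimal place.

0.4 mcg/mL

f = (1/2)^(τ/t½) = (1/2)^(134/36) ≈ 0.0758.
C₀ = D/Vd = 1297/242 ≈ 5.360 mcg/mL.
Before the 6th dose, 5 doses have been given. Superposition: Cmin = C₀·(f + f² + … + f^5).
≈ 5.360 × (0.0758 + 0.0057 + 0.0004 + 0.0000 + 0.0000) ≈ 5.360 × 0.0819 ≈ 0.439 mcg/mL.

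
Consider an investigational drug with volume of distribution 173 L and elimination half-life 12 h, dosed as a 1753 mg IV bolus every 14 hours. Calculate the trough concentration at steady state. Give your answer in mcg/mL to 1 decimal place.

τ/t½ = 14/12 ≈ 1.1667, so fraction remaining f = (1/2)^(14/12) ≈ 0.4454.
Each bolus raises the concentration by D/Vd = 1753/173 ≈ 10.133 mcg/mL.
Steady-state trough Cmin,ss = C₀·f/(1−f) ≈ 10.133 × 0.4454/0.5546 ≈ 8.138 mcg/mL.

8.1 mcg/mL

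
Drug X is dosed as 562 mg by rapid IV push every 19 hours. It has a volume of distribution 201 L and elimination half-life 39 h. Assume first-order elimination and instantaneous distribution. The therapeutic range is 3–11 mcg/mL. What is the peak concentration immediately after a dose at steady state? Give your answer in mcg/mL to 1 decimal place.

9.8 mcg/mL

Over one 19-h interval, 19/39 ≈ 0.48718 half-lives elapse, leaving f ≈ 0.7134 of each dose.
At steady state, accumulation factor R = 1/(1 − e^(−kτ)) ≈ 3.4892.
Single-dose peak C₀ = D/Vd = 562/201 ≈ 2.796 mcg/mL.
Steady-state peak Cmax,ss = C₀·R ≈ 2.796 × 3.4892 ≈ 9.756 mcg/mL.
Peak 9.8 mcg/mL vs MTC 11 mcg/mL: below toxic threshold.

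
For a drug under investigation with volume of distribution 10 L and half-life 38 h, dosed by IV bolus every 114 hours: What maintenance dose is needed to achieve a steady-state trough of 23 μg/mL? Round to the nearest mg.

1610 mg

τ/t½ = 114/38 ≈ 3, so f = (1/2)^(114/38) ≈ 0.125000.
Cmin,ss = (D/Vd)·f/(1−f), so D = Cmin,ss·Vd·(1−f)/f.
D = 23 × 10 × (1−f)/f ≈ 23 × 10 × 7.00000 ≈ 1610.00 mg.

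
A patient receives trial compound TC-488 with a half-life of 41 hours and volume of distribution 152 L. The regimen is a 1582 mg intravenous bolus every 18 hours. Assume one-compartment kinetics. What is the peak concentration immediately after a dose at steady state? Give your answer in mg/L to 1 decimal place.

τ/t½ = 18/41 ≈ 0.43902, so fraction remaining f = (1/2)^(18/41) ≈ 0.7376.
Accumulation ratio R = 1/(1 − f) ≈ 1/0.2624 ≈ 3.8110.
Each bolus raises the concentration by D/Vd = 1582/152 ≈ 10.408 mg/L.
Cmax,ss = C₀/(1 − f) ≈ 10.408/0.2624 ≈ 39.665 mg/L.

39.7 mg/L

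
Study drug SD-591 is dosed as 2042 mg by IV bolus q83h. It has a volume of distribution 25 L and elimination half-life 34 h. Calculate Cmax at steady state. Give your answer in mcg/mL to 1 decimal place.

Over one 83-h interval, 83/34 ≈ 2.4412 half-lives elapse, leaving f ≈ 0.1841 of each dose.
At steady state, accumulation factor R = 1/(1 − e^(−kτ)) ≈ 1.2256.
Each bolus raises the concentration by D/Vd = 2042/25 ≈ 81.680 mcg/mL.
Cmax,ss = C₀/(1 − f) ≈ 81.680/0.8159 ≈ 100.110 mcg/mL.

100.1 mcg/mL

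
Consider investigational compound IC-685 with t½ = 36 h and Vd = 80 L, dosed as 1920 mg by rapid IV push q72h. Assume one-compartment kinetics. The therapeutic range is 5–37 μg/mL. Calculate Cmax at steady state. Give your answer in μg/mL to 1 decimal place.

32.0 μg/mL

The dosing interval is 2 half-lives, so f = 2^(−2) = 0.25.
Accumulation ratio R = 1/(1 − f) = 1/0.75 = 4/3.
Single-dose peak C₀ = D/Vd = 1920/80 = 24 μg/mL.
Steady-state peak Cmax,ss = C₀·R = 24 × 4/3 ≈ 32.000 μg/mL.
Peak 32.0 μg/mL vs MTC 37 μg/mL: below toxic threshold.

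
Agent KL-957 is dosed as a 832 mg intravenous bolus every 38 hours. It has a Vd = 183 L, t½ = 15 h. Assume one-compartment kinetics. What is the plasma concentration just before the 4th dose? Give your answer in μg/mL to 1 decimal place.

f = (1/2)^(τ/t½) = (1/2)^(38/15) ≈ 0.1727.
C₀ = D/Vd = 832/183 ≈ 4.546 μg/mL.
Before the 4th dose, 3 doses have been given. Superposition: Cmin = C₀·(f + f² + … + f^3).
≈ 4.546 × (0.1727 + 0.0298 + 0.0052) ≈ 4.546 × 0.2077 ≈ 0.944 μg/mL.

0.9 μg/mL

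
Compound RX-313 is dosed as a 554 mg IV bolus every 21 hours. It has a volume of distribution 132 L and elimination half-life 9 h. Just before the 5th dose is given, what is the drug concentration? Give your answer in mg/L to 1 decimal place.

f = (1/2)^(τ/t½) = (1/2)^(21/9) ≈ 0.1984.
C₀ = D/Vd = 554/132 ≈ 4.197 mg/L.
Before the 5th dose, 4 doses have been given. Superposition: Cmin = C₀·(f + f² + … + f^4).
≈ 4.197 × (0.1984 + 0.0394 + 0.0078 + 0.0015) ≈ 4.197 × 0.2471 ≈ 1.037 mg/L.

1.0 mg/L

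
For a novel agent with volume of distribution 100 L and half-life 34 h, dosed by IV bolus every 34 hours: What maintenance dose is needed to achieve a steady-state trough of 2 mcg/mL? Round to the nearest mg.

τ/t½ = 34/34 ≈ 1, so f = (1/2)^(34/34) ≈ 0.500000.
Cmin,ss = (D/Vd)·f/(1−f), so D = Cmin,ss·Vd·(1−f)/f.
D = 2 × 100 × (1−f)/f ≈ 2 × 100 × 1.00000 ≈ 200.00 mg.

200 mg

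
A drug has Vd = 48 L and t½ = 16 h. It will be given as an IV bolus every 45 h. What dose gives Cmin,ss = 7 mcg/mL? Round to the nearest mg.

τ/t½ = 45/16 ≈ 2.8125, so f = (1/2)^(45/16) ≈ 0.142349.
Cmin,ss = (D/Vd)·f/(1−f), so D = Cmin,ss·Vd·(1−f)/f.
D = 7 × 48 × (1−f)/f ≈ 7 × 48 × 6.02499 ≈ 2024.40 mg.

2024 mg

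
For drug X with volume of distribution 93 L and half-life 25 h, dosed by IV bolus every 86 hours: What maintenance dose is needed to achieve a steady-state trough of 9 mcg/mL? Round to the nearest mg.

8247 mg

τ/t½ = 86/25 ≈ 3.44, so f = (1/2)^(86/25) ≈ 0.092142.
Cmin,ss = (D/Vd)·f/(1−f), so D = Cmin,ss·Vd·(1−f)/f.
D = 9 × 93 × (1−f)/f ≈ 9 × 93 × 9.85281 ≈ 8246.80 mg.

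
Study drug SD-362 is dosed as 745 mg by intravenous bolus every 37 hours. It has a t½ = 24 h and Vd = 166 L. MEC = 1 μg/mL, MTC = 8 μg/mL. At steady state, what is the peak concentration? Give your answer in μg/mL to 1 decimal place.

τ/t½ = 37/24 ≈ 1.5417, so fraction remaining f = (1/2)^(37/24) ≈ 0.3435.
At steady state, accumulation factor R = 1/(1 − e^(−kτ)) ≈ 1.5232.
Each bolus raises the concentration by D/Vd = 745/166 ≈ 4.488 μg/mL.
Steady-state peak Cmax,ss = C₀·R ≈ 4.488 × 1.5232 ≈ 6.836 μg/mL.
Peak 6.8 μg/mL vs MTC 8 μg/mL: below toxic threshold.

6.8 μg/mL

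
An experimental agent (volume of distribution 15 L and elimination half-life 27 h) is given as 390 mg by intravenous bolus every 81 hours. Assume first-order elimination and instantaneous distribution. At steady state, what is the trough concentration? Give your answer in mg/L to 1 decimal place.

τ = 81 h = 3 half-lives, so f = (1/2)^3 = 0.125.
Accumulation ratio R = 1/(1 − f) = 1/0.875 = 8/7.
Single-dose peak C₀ = D/Vd = 390/15 = 26 mg/L.
Steady-state peak Cmax,ss = C₀·R = 26 × 8/7 ≈ 29.714 mg/L.
Steady-state trough Cmin,ss = Cmax,ss·f ≈ 29.714 × 0.125 ≈ 3.714 mg/L.

3.7 mg/L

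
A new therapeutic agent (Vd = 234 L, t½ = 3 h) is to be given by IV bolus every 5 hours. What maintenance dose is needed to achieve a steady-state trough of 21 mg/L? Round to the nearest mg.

10687 mg

τ/t½ = 5/3 ≈ 1.6667, so f = (1/2)^(5/3) ≈ 0.314980.
Cmin,ss = (D/Vd)·f/(1−f), so D = Cmin,ss·Vd·(1−f)/f.
D = 21 × 234 × (1−f)/f ≈ 21 × 234 × 2.17480 ≈ 10686.97 mg.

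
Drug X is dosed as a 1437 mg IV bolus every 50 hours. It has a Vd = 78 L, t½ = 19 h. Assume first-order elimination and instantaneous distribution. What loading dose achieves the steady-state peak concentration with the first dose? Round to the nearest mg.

f = (1/2)^(50/19) ≈ 0.161367; accumulation ratio R = 1/(1−f) ≈ 1.19242.
Loading dose to hit Cmax,ss on first dose: D_load = D_maint·R ≈ 1437 × 1.19242 ≈ 1713.51 mg.

1714 mg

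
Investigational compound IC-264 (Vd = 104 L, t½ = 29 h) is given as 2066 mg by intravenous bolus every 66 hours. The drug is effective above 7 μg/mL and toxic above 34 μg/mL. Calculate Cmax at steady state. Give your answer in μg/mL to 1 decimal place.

Over one 66-h interval, 66/29 ≈ 2.2759 half-lives elapse, leaving f ≈ 0.2065 of each dose.
At steady state, accumulation factor R = 1/(1 − e^(−kτ)) ≈ 1.2602.
Each bolus raises the concentration by D/Vd = 2066/104 ≈ 19.865 μg/mL.
Steady-state peak Cmax,ss = C₀·R ≈ 19.865 × 1.2602 ≈ 25.034 μg/mL.
Peak 25.0 μg/mL vs MTC 34 μg/mL: below toxic threshold.

25.0 μg/mL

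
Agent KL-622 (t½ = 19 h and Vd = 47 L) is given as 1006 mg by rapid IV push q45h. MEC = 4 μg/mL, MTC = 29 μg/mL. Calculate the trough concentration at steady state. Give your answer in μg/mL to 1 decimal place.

5.1 μg/mL

Over one 45-h interval, 45/19 ≈ 2.3684 half-lives elapse, leaving f ≈ 0.1937 of each dose.
Accumulation ratio R = 1/(1 − f) ≈ 1/0.8063 ≈ 1.2402.
Each bolus raises the concentration by D/Vd = 1006/47 ≈ 21.404 μg/mL.
Steady-state peak Cmax,ss = C₀·R ≈ 21.404 × 1.2402 ≈ 26.545 μg/mL.
Steady-state trough Cmin,ss = Cmax,ss·f ≈ 26.545 × 0.1937 ≈ 5.142 μg/mL.
Trough 5.1 μg/mL vs MEC 4 μg/mL: adequate.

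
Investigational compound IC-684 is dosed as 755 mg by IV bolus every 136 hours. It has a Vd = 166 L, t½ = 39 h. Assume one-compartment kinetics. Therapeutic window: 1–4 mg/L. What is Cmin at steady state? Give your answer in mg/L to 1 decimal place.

τ/t½ = 136/39 ≈ 3.4872, so fraction remaining f = (1/2)^(136/39) ≈ 0.0892.
At steady state, accumulation factor R = 1/(1 − e^(−kτ)) ≈ 1.0979.
Single-dose peak C₀ = D/Vd = 755/166 ≈ 4.548 mg/L.
Cmax,ss = C₀/(1 − f) ≈ 4.548/0.9108 ≈ 4.993 mg/L.
Steady-state trough Cmin,ss = Cmax,ss·f ≈ 4.993 × 0.0892 ≈ 0.445 mg/L.
Trough 0.4 mg/L vs MEC 1 mg/L: subtherapeutic.

0.4 mg/L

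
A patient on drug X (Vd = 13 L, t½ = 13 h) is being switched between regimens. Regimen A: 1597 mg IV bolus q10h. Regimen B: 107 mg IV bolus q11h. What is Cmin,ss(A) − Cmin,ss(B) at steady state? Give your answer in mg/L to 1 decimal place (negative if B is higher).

164.1 mg/L

Regimen A: f = (1/2)^(10/13) ≈ 0.5867; Cmin,ss = (1597/13)·f/(1−f) ≈ 174.386 mg/L.
Regimen B: f = (1/2)^(11/13) ≈ 0.5563; Cmin,ss = (107/13)·f/(1−f) ≈ 10.320 mg/L.
Difference ≈ 174.386 − 10.320 ≈ 164.066 mg/L.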